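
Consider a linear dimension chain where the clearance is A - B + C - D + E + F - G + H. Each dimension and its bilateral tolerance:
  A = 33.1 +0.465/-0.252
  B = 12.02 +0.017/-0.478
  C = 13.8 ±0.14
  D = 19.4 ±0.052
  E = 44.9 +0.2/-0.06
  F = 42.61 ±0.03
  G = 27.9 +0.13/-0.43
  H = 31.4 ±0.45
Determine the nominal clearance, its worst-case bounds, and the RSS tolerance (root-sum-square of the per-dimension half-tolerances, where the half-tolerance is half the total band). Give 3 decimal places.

Stack each dimension's contribution:
  +A: nom +33.100 → Σnom=33.100; wc +0.465/-0.252 → slack +0.465/-0.252; half-tol=0.359, Σhalf²=0.128522
  -B: nom -12.020 → Σnom=21.080; wc +0.478/-0.017 → slack +0.943/-0.269; half-tol=0.247, Σhalf²=0.189779
  +C: nom +13.800 → Σnom=34.880; wc +0.140/-0.140 → slack +1.083/-0.409; half-tol=0.140, Σhalf²=0.209379
  -D: nom -19.400 → Σnom=15.480; wc +0.052/-0.052 → slack +1.135/-0.461; half-tol=0.052, Σhalf²=0.212083
  +E: nom +44.900 → Σnom=60.380; wc +0.200/-0.060 → slack +1.335/-0.521; half-tol=0.130, Σhalf²=0.228983
  +F: nom +42.610 → Σnom=102.990; wc +0.030/-0.030 → slack +1.365/-0.551; half-tol=0.030, Σhalf²=0.229883
  -G: nom -27.900 → Σnom=75.090; wc +0.430/-0.130 → slack +1.795/-0.681; half-tol=0.280, Σhalf²=0.308283
  +H: nom +31.400 → Σnom=106.490; wc +0.450/-0.450 → slack +2.245/-1.131; half-tol=0.450, Σhalf²=0.510783
Nominal = 106.490. Worst-case = [106.490 - 1.131, 106.490 + 2.245] = [105.359, 108.735]. RSS = √0.510783 = 0.715.

nominal=106.490 wc=[105.359,108.735] rss=0.715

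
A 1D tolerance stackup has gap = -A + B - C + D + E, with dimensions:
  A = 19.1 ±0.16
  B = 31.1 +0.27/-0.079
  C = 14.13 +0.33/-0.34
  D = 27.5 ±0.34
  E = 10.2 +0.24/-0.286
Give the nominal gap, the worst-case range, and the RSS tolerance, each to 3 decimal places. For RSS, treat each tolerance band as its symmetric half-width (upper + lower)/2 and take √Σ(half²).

Stack each dimension's contribution:
  -A: nom -19.100 → Σnom=-19.100; wc +0.160/-0.160 → slack +0.160/-0.160; half-tol=0.160, Σhalf²=0.025600
  +B: nom +31.100 → Σnom=12.000; wc +0.270/-0.079 → slack +0.430/-0.239; half-tol=0.175, Σhalf²=0.056050
  -C: nom -14.130 → Σnom=-2.130; wc +0.340/-0.330 → slack +0.770/-0.569; half-tol=0.335, Σhalf²=0.168275
  +D: nom +27.500 → Σnom=25.370; wc +0.340/-0.340 → slack +1.110/-0.909; half-tol=0.340, Σhalf²=0.283875
  +E: nom +10.200 → Σnom=35.570; wc +0.240/-0.286 → slack +1.350/-1.195; half-tol=0.263, Σhalf²=0.353044
Nominal = 35.570. Worst-case = [35.570 - 1.195, 35.570 + 1.350] = [34.375, 36.920]. RSS = √0.353044 = 0.594.

nominal=35.570 wc=[34.375,36.920] rss=0.594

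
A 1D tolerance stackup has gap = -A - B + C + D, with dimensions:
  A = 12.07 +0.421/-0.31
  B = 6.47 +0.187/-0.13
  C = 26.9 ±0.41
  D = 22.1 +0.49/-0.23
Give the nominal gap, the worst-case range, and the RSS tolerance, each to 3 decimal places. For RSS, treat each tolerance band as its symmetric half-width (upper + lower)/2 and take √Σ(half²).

Stack each dimension's contribution:
  -A: nom -12.070 → Σnom=-12.070; wc +0.310/-0.421 → slack +0.310/-0.421; half-tol=0.365, Σhalf²=0.133590
  -B: nom -6.470 → Σnom=-18.540; wc +0.130/-0.187 → slack +0.440/-0.608; half-tol=0.159, Σhalf²=0.158713
  +C: nom +26.900 → Σnom=8.360; wc +0.410/-0.410 → slack +0.850/-1.018; half-tol=0.410, Σhalf²=0.326812
  +D: nom +22.100 → Σnom=30.460; wc +0.490/-0.230 → slack +1.340/-1.248; half-tol=0.360, Σhalf²=0.456412
Nominal = 30.460. Worst-case = [30.460 - 1.248, 30.460 + 1.340] = [29.212, 31.800]. RSS = √0.456412 = 0.676.

nominal=30.460 wc=[29.212,31.800] rss=0.676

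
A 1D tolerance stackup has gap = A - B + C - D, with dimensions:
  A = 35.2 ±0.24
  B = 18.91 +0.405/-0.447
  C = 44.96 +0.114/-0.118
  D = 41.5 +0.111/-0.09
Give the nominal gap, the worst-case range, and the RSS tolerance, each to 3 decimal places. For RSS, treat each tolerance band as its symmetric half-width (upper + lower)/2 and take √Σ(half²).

nominal=19.750 wc=[18.876,20.641] rss=0.512

Stack each dimension's contribution:
  +A: nom +35.200 → Σnom=35.200; wc +0.240/-0.240 → slack +0.240/-0.240; half-tol=0.240, Σhalf²=0.057600
  -B: nom -18.910 → Σnom=16.290; wc +0.447/-0.405 → slack +0.687/-0.645; half-tol=0.426, Σhalf²=0.239076
  +C: nom +44.960 → Σnom=61.250; wc +0.114/-0.118 → slack +0.801/-0.763; half-tol=0.116, Σhalf²=0.252532
  -D: nom -41.500 → Σnom=19.750; wc +0.090/-0.111 → slack +0.891/-0.874; half-tol=0.101, Σhalf²=0.262632
Nominal = 19.750. Worst-case = [19.750 - 0.874, 19.750 + 0.891] = [18.876, 20.641]. RSS = √0.262632 = 0.512.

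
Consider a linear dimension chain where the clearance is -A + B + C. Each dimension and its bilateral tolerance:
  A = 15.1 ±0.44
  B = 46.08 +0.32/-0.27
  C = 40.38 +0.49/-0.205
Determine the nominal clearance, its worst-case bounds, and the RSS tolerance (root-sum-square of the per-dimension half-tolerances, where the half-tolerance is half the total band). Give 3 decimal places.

nominal=71.360 wc=[70.445,72.610] rss=0.634

Stack each dimension's contribution:
  -A: nom -15.100 → Σnom=-15.100; wc +0.440/-0.440 → slack +0.440/-0.440; half-tol=0.440, Σhalf²=0.193600
  +B: nom +46.080 → Σnom=30.980; wc +0.320/-0.270 → slack +0.760/-0.710; half-tol=0.295, Σhalf²=0.280625
  +C: nom +40.380 → Σnom=71.360; wc +0.490/-0.205 → slack +1.250/-0.915; half-tol=0.347, Σhalf²=0.401381
Nominal = 71.360. Worst-case = [71.360 - 0.915, 71.360 + 1.250] = [70.445, 72.610]. RSS = √0.401381 = 0.634.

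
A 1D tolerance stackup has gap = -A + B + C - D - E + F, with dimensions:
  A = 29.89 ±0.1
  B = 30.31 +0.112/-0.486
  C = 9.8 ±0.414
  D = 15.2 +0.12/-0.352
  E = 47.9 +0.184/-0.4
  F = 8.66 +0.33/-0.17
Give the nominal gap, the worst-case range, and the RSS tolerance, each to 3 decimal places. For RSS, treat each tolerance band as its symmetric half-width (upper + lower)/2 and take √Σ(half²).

nominal=-44.220 wc=[-45.694,-42.512] rss=0.689

Stack each dimension's contribution:
  -A: nom -29.890 → Σnom=-29.890; wc +0.100/-0.100 → slack +0.100/-0.100; half-tol=0.100, Σhalf²=0.010000
  +B: nom +30.310 → Σnom=0.420; wc +0.112/-0.486 → slack +0.212/-0.586; half-tol=0.299, Σhalf²=0.099401
  +C: nom +9.800 → Σnom=10.220; wc +0.414/-0.414 → slack +0.626/-1.000; half-tol=0.414, Σhalf²=0.270797
  -D: nom -15.200 → Σnom=-4.980; wc +0.352/-0.120 → slack +0.978/-1.120; half-tol=0.236, Σhalf²=0.326493
  -E: nom -47.900 → Σnom=-52.880; wc +0.400/-0.184 → slack +1.378/-1.304; half-tol=0.292, Σhalf²=0.411757
  +F: nom +8.660 → Σnom=-44.220; wc +0.330/-0.170 → slack +1.708/-1.474; half-tol=0.250, Σhalf²=0.474257
Nominal = -44.220. Worst-case = [-44.220 - 1.474, -44.220 + 1.708] = [-45.694, -42.512]. RSS = √0.474257 = 0.689.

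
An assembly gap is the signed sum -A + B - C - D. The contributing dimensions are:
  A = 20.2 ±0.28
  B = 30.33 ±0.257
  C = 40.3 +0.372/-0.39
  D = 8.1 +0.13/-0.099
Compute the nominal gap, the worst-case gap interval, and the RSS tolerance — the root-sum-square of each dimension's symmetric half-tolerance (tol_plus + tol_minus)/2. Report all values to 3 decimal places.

Stack each dimension's contribution:
  -A: nom -20.200 → Σnom=-20.200; wc +0.280/-0.280 → slack +0.280/-0.280; half-tol=0.280, Σhalf²=0.078400
  +B: nom +30.330 → Σnom=10.130; wc +0.257/-0.257 → slack +0.537/-0.537; half-tol=0.257, Σhalf²=0.144449
  -C: nom -40.300 → Σnom=-30.170; wc +0.390/-0.372 → slack +0.927/-0.909; half-tol=0.381, Σhalf²=0.289610
  -D: nom -8.100 → Σnom=-38.270; wc +0.099/-0.130 → slack +1.026/-1.039; half-tol=0.115, Σhalf²=0.302720
Nominal = -38.270. Worst-case = [-38.270 - 1.039, -38.270 + 1.026] = [-39.309, -37.244]. RSS = √0.302720 = 0.550.

nominal=-38.270 wc=[-39.309,-37.244] rss=0.550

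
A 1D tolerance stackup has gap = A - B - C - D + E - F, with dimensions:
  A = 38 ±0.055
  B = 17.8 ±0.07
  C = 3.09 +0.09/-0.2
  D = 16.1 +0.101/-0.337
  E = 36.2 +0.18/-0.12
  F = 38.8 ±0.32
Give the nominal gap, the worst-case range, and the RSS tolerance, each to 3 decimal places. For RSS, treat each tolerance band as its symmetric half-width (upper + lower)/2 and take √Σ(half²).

nominal=-1.590 wc=[-2.346,-0.428] rss=0.449

Stack each dimension's contribution:
  +A: nom +38.000 → Σnom=38.000; wc +0.055/-0.055 → slack +0.055/-0.055; half-tol=0.055, Σhalf²=0.003025
  -B: nom -17.800 → Σnom=20.200; wc +0.070/-0.070 → slack +0.125/-0.125; half-tol=0.070, Σhalf²=0.007925
  -C: nom -3.090 → Σnom=17.110; wc +0.200/-0.090 → slack +0.325/-0.215; half-tol=0.145, Σhalf²=0.028950
  -D: nom -16.100 → Σnom=1.010; wc +0.337/-0.101 → slack +0.662/-0.316; half-tol=0.219, Σhalf²=0.076911
  +E: nom +36.200 → Σnom=37.210; wc +0.180/-0.120 → slack +0.842/-0.436; half-tol=0.150, Σhalf²=0.099411
  -F: nom -38.800 → Σnom=-1.590; wc +0.320/-0.320 → slack +1.162/-0.756; half-tol=0.320, Σhalf²=0.201811
Nominal = -1.590. Worst-case = [-1.590 - 0.756, -1.590 + 1.162] = [-2.346, -0.428]. RSS = √0.201811 = 0.449.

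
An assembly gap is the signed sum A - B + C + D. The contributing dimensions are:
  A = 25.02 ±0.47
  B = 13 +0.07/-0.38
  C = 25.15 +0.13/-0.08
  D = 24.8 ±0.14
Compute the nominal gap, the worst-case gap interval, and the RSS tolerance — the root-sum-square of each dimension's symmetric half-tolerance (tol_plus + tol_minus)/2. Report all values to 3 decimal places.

nominal=61.970 wc=[61.210,63.090] rss=0.550

Stack each dimension's contribution:
  +A: nom +25.020 → Σnom=25.020; wc +0.470/-0.470 → slack +0.470/-0.470; half-tol=0.470, Σhalf²=0.220900
  -B: nom -13.000 → Σnom=12.020; wc +0.380/-0.070 → slack +0.850/-0.540; half-tol=0.225, Σhalf²=0.271525
  +C: nom +25.150 → Σnom=37.170; wc +0.130/-0.080 → slack +0.980/-0.620; half-tol=0.105, Σhalf²=0.282550
  +D: nom +24.800 → Σnom=61.970; wc +0.140/-0.140 → slack +1.120/-0.760; half-tol=0.140, Σhalf²=0.302150
Nominal = 61.970. Worst-case = [61.970 - 0.760, 61.970 + 1.120] = [61.210, 63.090]. RSS = √0.302150 = 0.550.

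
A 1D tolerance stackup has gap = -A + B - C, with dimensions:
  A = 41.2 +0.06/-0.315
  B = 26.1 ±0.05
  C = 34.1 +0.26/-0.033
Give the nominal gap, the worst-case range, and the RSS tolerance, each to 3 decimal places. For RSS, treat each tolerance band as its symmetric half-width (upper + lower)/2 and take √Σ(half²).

nominal=-49.200 wc=[-49.570,-48.802] rss=0.243

Stack each dimension's contribution:
  -A: nom -41.200 → Σnom=-41.200; wc +0.315/-0.060 → slack +0.315/-0.060; half-tol=0.188, Σhalf²=0.035156
  +B: nom +26.100 → Σnom=-15.100; wc +0.050/-0.050 → slack +0.365/-0.110; half-tol=0.050, Σhalf²=0.037656
  -C: nom -34.100 → Σnom=-49.200; wc +0.033/-0.260 → slack +0.398/-0.370; half-tol=0.147, Σhalf²=0.059119
Nominal = -49.200. Worst-case = [-49.200 - 0.370, -49.200 + 0.398] = [-49.570, -48.802]. RSS = √0.059119 = 0.243.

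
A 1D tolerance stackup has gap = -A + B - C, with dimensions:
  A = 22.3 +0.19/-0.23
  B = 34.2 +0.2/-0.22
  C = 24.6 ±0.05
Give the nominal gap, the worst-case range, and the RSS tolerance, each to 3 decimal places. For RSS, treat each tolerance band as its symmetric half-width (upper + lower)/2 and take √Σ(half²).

Stack each dimension's contribution:
  -A: nom -22.300 → Σnom=-22.300; wc +0.230/-0.190 → slack +0.230/-0.190; half-tol=0.210, Σhalf²=0.044100
  +B: nom +34.200 → Σnom=11.900; wc +0.200/-0.220 → slack +0.430/-0.410; half-tol=0.210, Σhalf²=0.088200
  -C: nom -24.600 → Σnom=-12.700; wc +0.050/-0.050 → slack +0.480/-0.460; half-tol=0.050, Σhalf²=0.090700
Nominal = -12.700. Worst-case = [-12.700 - 0.460, -12.700 + 0.480] = [-13.160, -12.220]. RSS = √0.090700 = 0.301.

nominal=-12.700 wc=[-13.160,-12.220] rss=0.301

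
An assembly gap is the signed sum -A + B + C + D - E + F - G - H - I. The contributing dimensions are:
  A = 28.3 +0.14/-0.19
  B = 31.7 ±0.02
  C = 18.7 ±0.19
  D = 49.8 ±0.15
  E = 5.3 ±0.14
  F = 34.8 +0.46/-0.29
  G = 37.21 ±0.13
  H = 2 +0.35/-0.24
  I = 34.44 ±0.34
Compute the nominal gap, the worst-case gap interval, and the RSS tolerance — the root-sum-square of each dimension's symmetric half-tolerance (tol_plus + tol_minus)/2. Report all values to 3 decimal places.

nominal=27.750 wc=[26.000,29.610] rss=0.683

Stack each dimension's contribution:
  -A: nom -28.300 → Σnom=-28.300; wc +0.190/-0.140 → slack +0.190/-0.140; half-tol=0.165, Σhalf²=0.027225
  +B: nom +31.700 → Σnom=3.400; wc +0.020/-0.020 → slack +0.210/-0.160; half-tol=0.020, Σhalf²=0.027625
  +C: nom +18.700 → Σnom=22.100; wc +0.190/-0.190 → slack +0.400/-0.350; half-tol=0.190, Σhalf²=0.063725
  +D: nom +49.800 → Σnom=71.900; wc +0.150/-0.150 → slack +0.550/-0.500; half-tol=0.150, Σhalf²=0.086225
  -E: nom -5.300 → Σnom=66.600; wc +0.140/-0.140 → slack +0.690/-0.640; half-tol=0.140, Σhalf²=0.105825
  +F: nom +34.800 → Σnom=101.400; wc +0.460/-0.290 → slack +1.150/-0.930; half-tol=0.375, Σhalf²=0.246450
  -G: nom -37.210 → Σnom=64.190; wc +0.130/-0.130 → slack +1.280/-1.060; half-tol=0.130, Σhalf²=0.263350
  -H: nom -2.000 → Σnom=62.190; wc +0.240/-0.350 → slack +1.520/-1.410; half-tol=0.295, Σhalf²=0.350375
  -I: nom -34.440 → Σnom=27.750; wc +0.340/-0.340 → slack +1.860/-1.750; half-tol=0.340, Σhalf²=0.465975
Nominal = 27.750. Worst-case = [27.750 - 1.750, 27.750 + 1.860] = [26.000, 29.610]. RSS = √0.465975 = 0.683.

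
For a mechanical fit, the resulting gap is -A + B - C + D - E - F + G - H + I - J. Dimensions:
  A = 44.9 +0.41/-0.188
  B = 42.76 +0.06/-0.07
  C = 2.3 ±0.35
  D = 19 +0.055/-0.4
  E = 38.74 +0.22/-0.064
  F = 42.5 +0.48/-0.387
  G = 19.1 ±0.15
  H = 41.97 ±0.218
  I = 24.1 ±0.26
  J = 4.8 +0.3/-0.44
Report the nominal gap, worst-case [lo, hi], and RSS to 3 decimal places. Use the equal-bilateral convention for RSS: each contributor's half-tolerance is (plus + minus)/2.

Stack each dimension's contribution:
  -A: nom -44.900 → Σnom=-44.900; wc +0.188/-0.410 → slack +0.188/-0.410; half-tol=0.299, Σhalf²=0.089401
  +B: nom +42.760 → Σnom=-2.140; wc +0.060/-0.070 → slack +0.248/-0.480; half-tol=0.065, Σhalf²=0.093626
  -C: nom -2.300 → Σnom=-4.440; wc +0.350/-0.350 → slack +0.598/-0.830; half-tol=0.350, Σhalf²=0.216126
  +D: nom +19.000 → Σnom=14.560; wc +0.055/-0.400 → slack +0.653/-1.230; half-tol=0.228, Σhalf²=0.267882
  -E: nom -38.740 → Σnom=-24.180; wc +0.064/-0.220 → slack +0.717/-1.450; half-tol=0.142, Σhalf²=0.288046
  -F: nom -42.500 → Σnom=-66.680; wc +0.387/-0.480 → slack +1.104/-1.930; half-tol=0.433, Σhalf²=0.475969
  +G: nom +19.100 → Σnom=-47.580; wc +0.150/-0.150 → slack +1.254/-2.080; half-tol=0.150, Σhalf²=0.498469
  -H: nom -41.970 → Σnom=-89.550; wc +0.218/-0.218 → slack +1.472/-2.298; half-tol=0.218, Σhalf²=0.545992
  +I: nom +24.100 → Σnom=-65.450; wc +0.260/-0.260 → slack +1.732/-2.558; half-tol=0.260, Σhalf²=0.613592
  -J: nom -4.800 → Σnom=-70.250; wc +0.440/-0.300 → slack +2.172/-2.858; half-tol=0.370, Σhalf²=0.750493
Nominal = -70.250. Worst-case = [-70.250 - 2.858, -70.250 + 2.172] = [-73.108, -68.078]. RSS = √0.750493 = 0.866.

nominal=-70.250 wc=[-73.108,-68.078] rss=0.866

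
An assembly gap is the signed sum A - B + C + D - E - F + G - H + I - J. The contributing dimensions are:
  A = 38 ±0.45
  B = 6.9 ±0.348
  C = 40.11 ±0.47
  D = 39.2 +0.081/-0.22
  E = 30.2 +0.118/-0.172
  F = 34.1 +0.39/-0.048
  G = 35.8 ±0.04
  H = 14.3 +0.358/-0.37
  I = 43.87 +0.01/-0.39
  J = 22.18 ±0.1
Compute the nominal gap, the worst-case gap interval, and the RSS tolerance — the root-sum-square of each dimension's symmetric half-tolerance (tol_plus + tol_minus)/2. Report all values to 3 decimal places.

nominal=89.300 wc=[86.416,91.389] rss=0.906

Stack each dimension's contribution:
  +A: nom +38.000 → Σnom=38.000; wc +0.450/-0.450 → slack +0.450/-0.450; half-tol=0.450, Σhalf²=0.202500
  -B: nom -6.900 → Σnom=31.100; wc +0.348/-0.348 → slack +0.798/-0.798; half-tol=0.348, Σhalf²=0.323604
  +C: nom +40.110 → Σnom=71.210; wc +0.470/-0.470 → slack +1.268/-1.268; half-tol=0.470, Σhalf²=0.544504
  +D: nom +39.200 → Σnom=110.410; wc +0.081/-0.220 → slack +1.349/-1.488; half-tol=0.150, Σhalf²=0.567154
  -E: nom -30.200 → Σnom=80.210; wc +0.172/-0.118 → slack +1.521/-1.606; half-tol=0.145, Σhalf²=0.588179
  -F: nom -34.100 → Σnom=46.110; wc +0.048/-0.390 → slack +1.569/-1.996; half-tol=0.219, Σhalf²=0.636140
  +G: nom +35.800 → Σnom=81.910; wc +0.040/-0.040 → slack +1.609/-2.036; half-tol=0.040, Σhalf²=0.637740
  -H: nom -14.300 → Σnom=67.610; wc +0.370/-0.358 → slack +1.979/-2.394; half-tol=0.364, Σhalf²=0.770236
  +I: nom +43.870 → Σnom=111.480; wc +0.010/-0.390 → slack +1.989/-2.784; half-tol=0.200, Σhalf²=0.810236
  -J: nom -22.180 → Σnom=89.300; wc +0.100/-0.100 → slack +2.089/-2.884; half-tol=0.100, Σhalf²=0.820236
Nominal = 89.300. Worst-case = [89.300 - 2.884, 89.300 + 2.089] = [86.416, 91.389]. RSS = √0.820236 = 0.906.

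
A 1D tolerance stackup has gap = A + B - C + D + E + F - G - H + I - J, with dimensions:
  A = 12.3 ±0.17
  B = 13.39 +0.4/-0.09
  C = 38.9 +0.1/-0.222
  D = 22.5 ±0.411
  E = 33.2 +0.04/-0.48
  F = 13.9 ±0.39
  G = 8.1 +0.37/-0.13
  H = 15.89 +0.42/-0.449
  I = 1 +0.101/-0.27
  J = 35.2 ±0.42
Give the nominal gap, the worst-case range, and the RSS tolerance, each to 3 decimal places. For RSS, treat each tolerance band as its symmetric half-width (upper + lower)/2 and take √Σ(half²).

Stack each dimension's contribution:
  +A: nom +12.300 → Σnom=12.300; wc +0.170/-0.170 → slack +0.170/-0.170; half-tol=0.170, Σhalf²=0.028900
  +B: nom +13.390 → Σnom=25.690; wc +0.400/-0.090 → slack +0.570/-0.260; half-tol=0.245, Σhalf²=0.088925
  -C: nom -38.900 → Σnom=-13.210; wc +0.222/-0.100 → slack +0.792/-0.360; half-tol=0.161, Σhalf²=0.114846
  +D: nom +22.500 → Σnom=9.290; wc +0.411/-0.411 → slack +1.203/-0.771; half-tol=0.411, Σhalf²=0.283767
  +E: nom +33.200 → Σnom=42.490; wc +0.040/-0.480 → slack +1.243/-1.251; half-tol=0.260, Σhalf²=0.351367
  +F: nom +13.900 → Σnom=56.390; wc +0.390/-0.390 → slack +1.633/-1.641; half-tol=0.390, Σhalf²=0.503467
  -G: nom -8.100 → Σnom=48.290; wc +0.130/-0.370 → slack +1.763/-2.011; half-tol=0.250, Σhalf²=0.565967
  -H: nom -15.890 → Σnom=32.400; wc +0.449/-0.420 → slack +2.212/-2.431; half-tol=0.434, Σhalf²=0.754757
  +I: nom +1.000 → Σnom=33.400; wc +0.101/-0.270 → slack +2.313/-2.701; half-tol=0.185, Σhalf²=0.789167
  -J: nom -35.200 → Σnom=-1.800; wc +0.420/-0.420 → slack +2.733/-3.121; half-tol=0.420, Σhalf²=0.965567
Nominal = -1.800. Worst-case = [-1.800 - 3.121, -1.800 + 2.733] = [-4.921, 0.933]. RSS = √0.965567 = 0.983.

nominal=-1.800 wc=[-4.921,0.933] rss=0.983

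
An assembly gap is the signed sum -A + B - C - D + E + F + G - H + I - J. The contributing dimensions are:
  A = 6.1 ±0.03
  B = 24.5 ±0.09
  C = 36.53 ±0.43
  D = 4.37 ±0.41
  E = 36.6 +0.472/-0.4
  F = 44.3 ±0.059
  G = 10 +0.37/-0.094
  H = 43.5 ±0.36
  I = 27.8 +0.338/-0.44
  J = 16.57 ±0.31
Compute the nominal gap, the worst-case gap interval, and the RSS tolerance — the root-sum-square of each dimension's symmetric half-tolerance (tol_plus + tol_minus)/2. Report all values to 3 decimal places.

Stack each dimension's contribution:
  -A: nom -6.100 → Σnom=-6.100; wc +0.030/-0.030 → slack +0.030/-0.030; half-tol=0.030, Σhalf²=0.000900
  +B: nom +24.500 → Σnom=18.400; wc +0.090/-0.090 → slack +0.120/-0.120; half-tol=0.090, Σhalf²=0.009000
  -C: nom -36.530 → Σnom=-18.130; wc +0.430/-0.430 → slack +0.550/-0.550; half-tol=0.430, Σhalf²=0.193900
  -D: nom -4.370 → Σnom=-22.500; wc +0.410/-0.410 → slack +0.960/-0.960; half-tol=0.410, Σhalf²=0.362000
  +E: nom +36.600 → Σnom=14.100; wc +0.472/-0.400 → slack +1.432/-1.360; half-tol=0.436, Σhalf²=0.552096
  +F: nom +44.300 → Σnom=58.400; wc +0.059/-0.059 → slack +1.491/-1.419; half-tol=0.059, Σhalf²=0.555577
  +G: nom +10.000 → Σnom=68.400; wc +0.370/-0.094 → slack +1.861/-1.513; half-tol=0.232, Σhalf²=0.609401
  -H: nom -43.500 → Σnom=24.900; wc +0.360/-0.360 → slack +2.221/-1.873; half-tol=0.360, Σhalf²=0.739001
  +I: nom +27.800 → Σnom=52.700; wc +0.338/-0.440 → slack +2.559/-2.313; half-tol=0.389, Σhalf²=0.890322
  -J: nom -16.570 → Σnom=36.130; wc +0.310/-0.310 → slack +2.869/-2.623; half-tol=0.310, Σhalf²=0.986422
Nominal = 36.130. Worst-case = [36.130 - 2.623, 36.130 + 2.869] = [33.507, 38.999]. RSS = √0.986422 = 0.993.

nominal=36.130 wc=[33.507,38.999] rss=0.993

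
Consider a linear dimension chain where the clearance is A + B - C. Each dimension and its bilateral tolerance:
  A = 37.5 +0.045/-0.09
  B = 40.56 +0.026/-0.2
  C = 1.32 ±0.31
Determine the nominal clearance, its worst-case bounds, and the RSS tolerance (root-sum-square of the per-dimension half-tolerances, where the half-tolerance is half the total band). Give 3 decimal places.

nominal=76.740 wc=[76.140,77.121] rss=0.337

Stack each dimension's contribution:
  +A: nom +37.500 → Σnom=37.500; wc +0.045/-0.090 → slack +0.045/-0.090; half-tol=0.068, Σhalf²=0.004556
  +B: nom +40.560 → Σnom=78.060; wc +0.026/-0.200 → slack +0.071/-0.290; half-tol=0.113, Σhalf²=0.017325
  -C: nom -1.320 → Σnom=76.740; wc +0.310/-0.310 → slack +0.381/-0.600; half-tol=0.310, Σhalf²=0.113425
Nominal = 76.740. Worst-case = [76.740 - 0.600, 76.740 + 0.381] = [76.140, 77.121]. RSS = √0.113425 = 0.337.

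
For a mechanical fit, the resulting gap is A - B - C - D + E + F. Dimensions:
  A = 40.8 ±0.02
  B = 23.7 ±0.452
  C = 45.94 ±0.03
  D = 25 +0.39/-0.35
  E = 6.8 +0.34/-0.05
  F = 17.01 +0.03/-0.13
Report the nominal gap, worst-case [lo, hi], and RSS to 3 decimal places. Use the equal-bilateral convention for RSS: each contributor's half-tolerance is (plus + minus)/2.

nominal=-30.030 wc=[-31.102,-28.808] rss=0.622

Stack each dimension's contribution:
  +A: nom +40.800 → Σnom=40.800; wc +0.020/-0.020 → slack +0.020/-0.020; half-tol=0.020, Σhalf²=0.000400
  -B: nom -23.700 → Σnom=17.100; wc +0.452/-0.452 → slack +0.472/-0.472; half-tol=0.452, Σhalf²=0.204704
  -C: nom -45.940 → Σnom=-28.840; wc +0.030/-0.030 → slack +0.502/-0.502; half-tol=0.030, Σhalf²=0.205604
  -D: nom -25.000 → Σnom=-53.840; wc +0.350/-0.390 → slack +0.852/-0.892; half-tol=0.370, Σhalf²=0.342504
  +E: nom +6.800 → Σnom=-47.040; wc +0.340/-0.050 → slack +1.192/-0.942; half-tol=0.195, Σhalf²=0.380529
  +F: nom +17.010 → Σnom=-30.030; wc +0.030/-0.130 → slack +1.222/-1.072; half-tol=0.080, Σhalf²=0.386929
Nominal = -30.030. Worst-case = [-30.030 - 1.072, -30.030 + 1.222] = [-31.102, -28.808]. RSS = √0.386929 = 0.622.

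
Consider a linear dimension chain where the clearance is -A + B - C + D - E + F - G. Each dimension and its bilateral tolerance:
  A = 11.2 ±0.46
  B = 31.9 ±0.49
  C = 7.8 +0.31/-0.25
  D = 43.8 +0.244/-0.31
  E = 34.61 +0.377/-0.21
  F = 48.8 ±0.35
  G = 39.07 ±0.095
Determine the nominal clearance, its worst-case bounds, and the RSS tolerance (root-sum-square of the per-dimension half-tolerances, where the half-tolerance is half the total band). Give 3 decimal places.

nominal=31.820 wc=[29.428,33.919] rss=0.908

Stack each dimension's contribution:
  -A: nom -11.200 → Σnom=-11.200; wc +0.460/-0.460 → slack +0.460/-0.460; half-tol=0.460, Σhalf²=0.211600
  +B: nom +31.900 → Σnom=20.700; wc +0.490/-0.490 → slack +0.950/-0.950; half-tol=0.490, Σhalf²=0.451700
  -C: nom -7.800 → Σnom=12.900; wc +0.250/-0.310 → slack +1.200/-1.260; half-tol=0.280, Σhalf²=0.530100
  +D: nom +43.800 → Σnom=56.700; wc +0.244/-0.310 → slack +1.444/-1.570; half-tol=0.277, Σhalf²=0.606829
  -E: nom -34.610 → Σnom=22.090; wc +0.210/-0.377 → slack +1.654/-1.947; half-tol=0.293, Σhalf²=0.692971
  +F: nom +48.800 → Σnom=70.890; wc +0.350/-0.350 → slack +2.004/-2.297; half-tol=0.350, Σhalf²=0.815471
  -G: nom -39.070 → Σnom=31.820; wc +0.095/-0.095 → slack +2.099/-2.392; half-tol=0.095, Σhalf²=0.824496
Nominal = 31.820. Worst-case = [31.820 - 2.392, 31.820 + 2.099] = [29.428, 33.919]. RSS = √0.824496 = 0.908.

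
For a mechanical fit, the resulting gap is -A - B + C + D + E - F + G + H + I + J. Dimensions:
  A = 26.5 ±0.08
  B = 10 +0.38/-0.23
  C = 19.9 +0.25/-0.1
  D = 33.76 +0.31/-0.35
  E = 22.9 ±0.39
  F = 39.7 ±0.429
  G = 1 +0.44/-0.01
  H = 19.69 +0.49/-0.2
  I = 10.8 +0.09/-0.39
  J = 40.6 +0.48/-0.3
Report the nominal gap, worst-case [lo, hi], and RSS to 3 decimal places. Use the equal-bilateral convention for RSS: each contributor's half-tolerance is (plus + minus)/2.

nominal=72.450 wc=[69.821,75.639] rss=0.977

Stack each dimension's contribution:
  -A: nom -26.500 → Σnom=-26.500; wc +0.080/-0.080 → slack +0.080/-0.080; half-tol=0.080, Σhalf²=0.006400
  -B: nom -10.000 → Σnom=-36.500; wc +0.230/-0.380 → slack +0.310/-0.460; half-tol=0.305, Σhalf²=0.099425
  +C: nom +19.900 → Σnom=-16.600; wc +0.250/-0.100 → slack +0.560/-0.560; half-tol=0.175, Σhalf²=0.130050
  +D: nom +33.760 → Σnom=17.160; wc +0.310/-0.350 → slack +0.870/-0.910; half-tol=0.330, Σhalf²=0.238950
  +E: nom +22.900 → Σnom=40.060; wc +0.390/-0.390 → slack +1.260/-1.300; half-tol=0.390, Σhalf²=0.391050
  -F: nom -39.700 → Σnom=0.360; wc +0.429/-0.429 → slack +1.689/-1.729; half-tol=0.429, Σhalf²=0.575091
  +G: nom +1.000 → Σnom=1.360; wc +0.440/-0.010 → slack +2.129/-1.739; half-tol=0.225, Σhalf²=0.625716
  +H: nom +19.690 → Σnom=21.050; wc +0.490/-0.200 → slack +2.619/-1.939; half-tol=0.345, Σhalf²=0.744741
  +I: nom +10.800 → Σnom=31.850; wc +0.090/-0.390 → slack +2.709/-2.329; half-tol=0.240, Σhalf²=0.802341
  +J: nom +40.600 → Σnom=72.450; wc +0.480/-0.300 → slack +3.189/-2.629; half-tol=0.390, Σhalf²=0.954441
Nominal = 72.450. Worst-case = [72.450 - 2.629, 72.450 + 3.189] = [69.821, 75.639]. RSS = √0.954441 = 0.977.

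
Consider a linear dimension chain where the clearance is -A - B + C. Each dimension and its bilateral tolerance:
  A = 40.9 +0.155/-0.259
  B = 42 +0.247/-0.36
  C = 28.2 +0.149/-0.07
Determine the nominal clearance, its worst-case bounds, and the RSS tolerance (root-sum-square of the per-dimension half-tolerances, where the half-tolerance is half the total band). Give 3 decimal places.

Stack each dimension's contribution:
  -A: nom -40.900 → Σnom=-40.900; wc +0.259/-0.155 → slack +0.259/-0.155; half-tol=0.207, Σhalf²=0.042849
  -B: nom -42.000 → Σnom=-82.900; wc +0.360/-0.247 → slack +0.619/-0.402; half-tol=0.303, Σhalf²=0.134961
  +C: nom +28.200 → Σnom=-54.700; wc +0.149/-0.070 → slack +0.768/-0.472; half-tol=0.110, Σhalf²=0.146952
Nominal = -54.700. Worst-case = [-54.700 - 0.472, -54.700 + 0.768] = [-55.172, -53.932]. RSS = √0.146952 = 0.383.

nominal=-54.700 wc=[-55.172,-53.932] rss=0.383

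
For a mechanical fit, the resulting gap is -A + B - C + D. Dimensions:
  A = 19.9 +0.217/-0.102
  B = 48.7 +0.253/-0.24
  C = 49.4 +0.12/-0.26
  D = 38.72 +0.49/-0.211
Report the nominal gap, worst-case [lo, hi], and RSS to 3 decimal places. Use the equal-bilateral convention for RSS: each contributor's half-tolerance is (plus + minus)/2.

Stack each dimension's contribution:
  -A: nom -19.900 → Σnom=-19.900; wc +0.102/-0.217 → slack +0.102/-0.217; half-tol=0.160, Σhalf²=0.025440
  +B: nom +48.700 → Σnom=28.800; wc +0.253/-0.240 → slack +0.355/-0.457; half-tol=0.246, Σhalf²=0.086203
  -C: nom -49.400 → Σnom=-20.600; wc +0.260/-0.120 → slack +0.615/-0.577; half-tol=0.190, Σhalf²=0.122303
  +D: nom +38.720 → Σnom=18.120; wc +0.490/-0.211 → slack +1.105/-0.788; half-tol=0.350, Σhalf²=0.245153
Nominal = 18.120. Worst-case = [18.120 - 0.788, 18.120 + 1.105] = [17.332, 19.225]. RSS = √0.245153 = 0.495.

nominal=18.120 wc=[17.332,19.225] rss=0.495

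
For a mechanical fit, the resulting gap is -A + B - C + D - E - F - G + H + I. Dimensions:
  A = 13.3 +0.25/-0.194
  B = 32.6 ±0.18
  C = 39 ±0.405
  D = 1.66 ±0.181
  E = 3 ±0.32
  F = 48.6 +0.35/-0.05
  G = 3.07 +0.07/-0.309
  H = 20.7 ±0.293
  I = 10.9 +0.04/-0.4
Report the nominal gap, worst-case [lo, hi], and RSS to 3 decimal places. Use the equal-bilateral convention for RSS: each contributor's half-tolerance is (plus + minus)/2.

nominal=-41.110 wc=[-43.559,-39.138] rss=0.769

Stack each dimension's contribution:
  -A: nom -13.300 → Σnom=-13.300; wc +0.194/-0.250 → slack +0.194/-0.250; half-tol=0.222, Σhalf²=0.049284
  +B: nom +32.600 → Σnom=19.300; wc +0.180/-0.180 → slack +0.374/-0.430; half-tol=0.180, Σhalf²=0.081684
  -C: nom -39.000 → Σnom=-19.700; wc +0.405/-0.405 → slack +0.779/-0.835; half-tol=0.405, Σhalf²=0.245709
  +D: nom +1.660 → Σnom=-18.040; wc +0.181/-0.181 → slack +0.960/-1.016; half-tol=0.181, Σhalf²=0.278470
  -E: nom -3.000 → Σnom=-21.040; wc +0.320/-0.320 → slack +1.280/-1.336; half-tol=0.320, Σhalf²=0.380870
  -F: nom -48.600 → Σnom=-69.640; wc +0.050/-0.350 → slack +1.330/-1.686; half-tol=0.200, Σhalf²=0.420870
  -G: nom -3.070 → Σnom=-72.710; wc +0.309/-0.070 → slack +1.639/-1.756; half-tol=0.190, Σhalf²=0.456780
  +H: nom +20.700 → Σnom=-52.010; wc +0.293/-0.293 → slack +1.932/-2.049; half-tol=0.293, Σhalf²=0.542629
  +I: nom +10.900 → Σnom=-41.110; wc +0.040/-0.400 → slack +1.972/-2.449; half-tol=0.220, Σhalf²=0.591029
Nominal = -41.110. Worst-case = [-41.110 - 2.449, -41.110 + 1.972] = [-43.559, -39.138]. RSS = √0.591029 = 0.769.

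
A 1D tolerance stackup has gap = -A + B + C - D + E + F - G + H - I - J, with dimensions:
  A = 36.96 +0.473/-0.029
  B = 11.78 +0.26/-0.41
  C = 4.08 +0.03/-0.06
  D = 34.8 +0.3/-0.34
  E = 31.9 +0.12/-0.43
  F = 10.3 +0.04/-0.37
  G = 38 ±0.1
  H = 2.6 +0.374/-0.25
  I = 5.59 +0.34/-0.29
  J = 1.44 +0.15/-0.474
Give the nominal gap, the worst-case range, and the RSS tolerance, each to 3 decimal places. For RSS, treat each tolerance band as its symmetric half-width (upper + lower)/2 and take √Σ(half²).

Stack each dimension's contribution:
  -A: nom -36.960 → Σnom=-36.960; wc +0.029/-0.473 → slack +0.029/-0.473; half-tol=0.251, Σhalf²=0.063001
  +B: nom +11.780 → Σnom=-25.180; wc +0.260/-0.410 → slack +0.289/-0.883; half-tol=0.335, Σhalf²=0.175226
  +C: nom +4.080 → Σnom=-21.100; wc +0.030/-0.060 → slack +0.319/-0.943; half-tol=0.045, Σhalf²=0.177251
  -D: nom -34.800 → Σnom=-55.900; wc +0.340/-0.300 → slack +0.659/-1.243; half-tol=0.320, Σhalf²=0.279651
  +E: nom +31.900 → Σnom=-24.000; wc +0.120/-0.430 → slack +0.779/-1.673; half-tol=0.275, Σhalf²=0.355276
  +F: nom +10.300 → Σnom=-13.700; wc +0.040/-0.370 → slack +0.819/-2.043; half-tol=0.205, Σhalf²=0.397301
  -G: nom -38.000 → Σnom=-51.700; wc +0.100/-0.100 → slack +0.919/-2.143; half-tol=0.100, Σhalf²=0.407301
  +H: nom +2.600 → Σnom=-49.100; wc +0.374/-0.250 → slack +1.293/-2.393; half-tol=0.312, Σhalf²=0.504645
  -I: nom -5.590 → Σnom=-54.690; wc +0.290/-0.340 → slack +1.583/-2.733; half-tol=0.315, Σhalf²=0.603870
  -J: nom -1.440 → Σnom=-56.130; wc +0.474/-0.150 → slack +2.057/-2.883; half-tol=0.312, Σhalf²=0.701214
Nominal = -56.130. Worst-case = [-56.130 - 2.883, -56.130 + 2.057] = [-59.013, -54.073]. RSS = √0.701214 = 0.837.

nominal=-56.130 wc=[-59.013,-54.073] rss=0.837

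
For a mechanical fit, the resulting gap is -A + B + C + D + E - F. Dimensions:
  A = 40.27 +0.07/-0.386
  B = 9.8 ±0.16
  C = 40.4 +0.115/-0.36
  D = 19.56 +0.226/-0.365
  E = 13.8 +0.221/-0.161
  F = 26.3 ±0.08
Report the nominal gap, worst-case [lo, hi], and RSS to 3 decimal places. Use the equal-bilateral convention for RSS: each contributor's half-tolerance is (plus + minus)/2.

nominal=16.990 wc=[15.794,18.178] rss=0.514

Stack each dimension's contribution:
  -A: nom -40.270 → Σnom=-40.270; wc +0.386/-0.070 → slack +0.386/-0.070; half-tol=0.228, Σhalf²=0.051984
  +B: nom +9.800 → Σnom=-30.470; wc +0.160/-0.160 → slack +0.546/-0.230; half-tol=0.160, Σhalf²=0.077584
  +C: nom +40.400 → Σnom=9.930; wc +0.115/-0.360 → slack +0.661/-0.590; half-tol=0.237, Σhalf²=0.133990
  +D: nom +19.560 → Σnom=29.490; wc +0.226/-0.365 → slack +0.887/-0.955; half-tol=0.295, Σhalf²=0.221310
  +E: nom +13.800 → Σnom=43.290; wc +0.221/-0.161 → slack +1.108/-1.116; half-tol=0.191, Σhalf²=0.257792
  -F: nom -26.300 → Σnom=16.990; wc +0.080/-0.080 → slack +1.188/-1.196; half-tol=0.080, Σhalf²=0.264192
Nominal = 16.990. Worst-case = [16.990 - 1.196, 16.990 + 1.188] = [15.794, 18.178]. RSS = √0.264192 = 0.514.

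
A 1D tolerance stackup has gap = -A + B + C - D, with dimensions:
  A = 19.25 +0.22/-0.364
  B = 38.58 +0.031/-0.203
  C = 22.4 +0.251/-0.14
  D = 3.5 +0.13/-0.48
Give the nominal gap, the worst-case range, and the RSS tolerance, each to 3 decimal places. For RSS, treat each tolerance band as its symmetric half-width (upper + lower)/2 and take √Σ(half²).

Stack each dimension's contribution:
  -A: nom -19.250 → Σnom=-19.250; wc +0.364/-0.220 → slack +0.364/-0.220; half-tol=0.292, Σhalf²=0.085264
  +B: nom +38.580 → Σnom=19.330; wc +0.031/-0.203 → slack +0.395/-0.423; half-tol=0.117, Σhalf²=0.098953
  +C: nom +22.400 → Σnom=41.730; wc +0.251/-0.140 → slack +0.646/-0.563; half-tol=0.196, Σhalf²=0.137173
  -D: nom -3.500 → Σnom=38.230; wc +0.480/-0.130 → slack +1.126/-0.693; half-tol=0.305, Σhalf²=0.230198
Nominal = 38.230. Worst-case = [38.230 - 0.693, 38.230 + 1.126] = [37.537, 39.356]. RSS = √0.230198 = 0.480.

nominal=38.230 wc=[37.537,39.356] rss=0.480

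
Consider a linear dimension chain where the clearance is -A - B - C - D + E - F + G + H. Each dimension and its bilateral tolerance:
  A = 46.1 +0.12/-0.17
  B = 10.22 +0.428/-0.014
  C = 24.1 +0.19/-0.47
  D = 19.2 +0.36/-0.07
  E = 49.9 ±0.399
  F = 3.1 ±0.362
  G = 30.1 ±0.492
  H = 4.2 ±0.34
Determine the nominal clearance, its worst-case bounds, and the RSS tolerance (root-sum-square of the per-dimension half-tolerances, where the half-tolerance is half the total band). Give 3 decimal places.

nominal=-18.520 wc=[-21.211,-16.203] rss=0.934

Stack each dimension's contribution:
  -A: nom -46.100 → Σnom=-46.100; wc +0.170/-0.120 → slack +0.170/-0.120; half-tol=0.145, Σhalf²=0.021025
  -B: nom -10.220 → Σnom=-56.320; wc +0.014/-0.428 → slack +0.184/-0.548; half-tol=0.221, Σhalf²=0.069866
  -C: nom -24.100 → Σnom=-80.420; wc +0.470/-0.190 → slack +0.654/-0.738; half-tol=0.330, Σhalf²=0.178766
  -D: nom -19.200 → Σnom=-99.620; wc +0.070/-0.360 → slack +0.724/-1.098; half-tol=0.215, Σhalf²=0.224991
  +E: nom +49.900 → Σnom=-49.720; wc +0.399/-0.399 → slack +1.123/-1.497; half-tol=0.399, Σhalf²=0.384192
  -F: nom -3.100 → Σnom=-52.820; wc +0.362/-0.362 → slack +1.485/-1.859; half-tol=0.362, Σhalf²=0.515236
  +G: nom +30.100 → Σnom=-22.720; wc +0.492/-0.492 → slack +1.977/-2.351; half-tol=0.492, Σhalf²=0.757300
  +H: nom +4.200 → Σnom=-18.520; wc +0.340/-0.340 → slack +2.317/-2.691; half-tol=0.340, Σhalf²=0.872900
Nominal = -18.520. Worst-case = [-18.520 - 2.691, -18.520 + 2.317] = [-21.211, -16.203]. RSS = √0.872900 = 0.934.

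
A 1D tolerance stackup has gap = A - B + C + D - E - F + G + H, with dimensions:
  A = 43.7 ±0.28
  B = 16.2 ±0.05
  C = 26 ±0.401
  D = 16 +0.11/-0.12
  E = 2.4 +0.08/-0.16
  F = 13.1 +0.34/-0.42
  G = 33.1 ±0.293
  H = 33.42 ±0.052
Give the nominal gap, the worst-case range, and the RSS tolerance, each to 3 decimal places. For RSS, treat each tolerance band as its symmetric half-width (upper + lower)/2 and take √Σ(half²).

Stack each dimension's contribution:
  +A: nom +43.700 → Σnom=43.700; wc +0.280/-0.280 → slack +0.280/-0.280; half-tol=0.280, Σhalf²=0.078400
  -B: nom -16.200 → Σnom=27.500; wc +0.050/-0.050 → slack +0.330/-0.330; half-tol=0.050, Σhalf²=0.080900
  +C: nom +26.000 → Σnom=53.500; wc +0.401/-0.401 → slack +0.731/-0.731; half-tol=0.401, Σhalf²=0.241701
  +D: nom +16.000 → Σnom=69.500; wc +0.110/-0.120 → slack +0.841/-0.851; half-tol=0.115, Σhalf²=0.254926
  -E: nom -2.400 → Σnom=67.100; wc +0.160/-0.080 → slack +1.001/-0.931; half-tol=0.120, Σhalf²=0.269326
  -F: nom -13.100 → Σnom=54.000; wc +0.420/-0.340 → slack +1.421/-1.271; half-tol=0.380, Σhalf²=0.413726
  +G: nom +33.100 → Σnom=87.100; wc +0.293/-0.293 → slack +1.714/-1.564; half-tol=0.293, Σhalf²=0.499575
  +H: nom +33.420 → Σnom=120.520; wc +0.052/-0.052 → slack +1.766/-1.616; half-tol=0.052, Σhalf²=0.502279
Nominal = 120.520. Worst-case = [120.520 - 1.616, 120.520 + 1.766] = [118.904, 122.286]. RSS = √0.502279 = 0.709.

nominal=120.520 wc=[118.904,122.286] rss=0.709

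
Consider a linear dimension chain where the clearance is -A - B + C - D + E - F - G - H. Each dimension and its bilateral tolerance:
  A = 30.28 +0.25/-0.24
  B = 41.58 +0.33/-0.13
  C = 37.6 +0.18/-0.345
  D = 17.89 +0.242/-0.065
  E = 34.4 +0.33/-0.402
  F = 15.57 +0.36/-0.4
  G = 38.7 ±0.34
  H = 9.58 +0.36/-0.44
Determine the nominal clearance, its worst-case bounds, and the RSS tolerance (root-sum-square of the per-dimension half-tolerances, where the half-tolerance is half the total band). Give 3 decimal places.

nominal=-81.600 wc=[-84.229,-79.475] rss=0.871

Stack each dimension's contribution:
  -A: nom -30.280 → Σnom=-30.280; wc +0.240/-0.250 → slack +0.240/-0.250; half-tol=0.245, Σhalf²=0.060025
  -B: nom -41.580 → Σnom=-71.860; wc +0.130/-0.330 → slack +0.370/-0.580; half-tol=0.230, Σhalf²=0.112925
  +C: nom +37.600 → Σnom=-34.260; wc +0.180/-0.345 → slack +0.550/-0.925; half-tol=0.262, Σhalf²=0.181831
  -D: nom -17.890 → Σnom=-52.150; wc +0.065/-0.242 → slack +0.615/-1.167; half-tol=0.153, Σhalf²=0.205393
  +E: nom +34.400 → Σnom=-17.750; wc +0.330/-0.402 → slack +0.945/-1.569; half-tol=0.366, Σhalf²=0.339349
  -F: nom -15.570 → Σnom=-33.320; wc +0.400/-0.360 → slack +1.345/-1.929; half-tol=0.380, Σhalf²=0.483749
  -G: nom -38.700 → Σnom=-72.020; wc +0.340/-0.340 → slack +1.685/-2.269; half-tol=0.340, Σhalf²=0.599349
  -H: nom -9.580 → Σnom=-81.600; wc +0.440/-0.360 → slack +2.125/-2.629; half-tol=0.400, Σhalf²=0.759350
Nominal = -81.600. Worst-case = [-81.600 - 2.629, -81.600 + 2.125] = [-84.229, -79.475]. RSS = √0.759350 = 0.871.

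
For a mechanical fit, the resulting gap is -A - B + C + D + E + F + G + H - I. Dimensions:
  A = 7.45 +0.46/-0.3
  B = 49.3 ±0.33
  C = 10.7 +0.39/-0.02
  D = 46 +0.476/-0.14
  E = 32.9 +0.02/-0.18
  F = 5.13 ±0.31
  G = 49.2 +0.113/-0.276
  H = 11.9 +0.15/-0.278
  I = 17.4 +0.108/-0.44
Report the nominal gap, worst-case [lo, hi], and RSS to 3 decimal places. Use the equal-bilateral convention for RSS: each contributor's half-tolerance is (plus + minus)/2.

nominal=81.680 wc=[79.578,84.209] rss=0.809

Stack each dimension's contribution:
  -A: nom -7.450 → Σnom=-7.450; wc +0.300/-0.460 → slack +0.300/-0.460; half-tol=0.380, Σhalf²=0.144400
  -B: nom -49.300 → Σnom=-56.750; wc +0.330/-0.330 → slack +0.630/-0.790; half-tol=0.330, Σhalf²=0.253300
  +C: nom +10.700 → Σnom=-46.050; wc +0.390/-0.020 → slack +1.020/-0.810; half-tol=0.205, Σhalf²=0.295325
  +D: nom +46.000 → Σnom=-0.050; wc +0.476/-0.140 → slack +1.496/-0.950; half-tol=0.308, Σhalf²=0.390189
  +E: nom +32.900 → Σnom=32.850; wc +0.020/-0.180 → slack +1.516/-1.130; half-tol=0.100, Σhalf²=0.400189
  +F: nom +5.130 → Σnom=37.980; wc +0.310/-0.310 → slack +1.826/-1.440; half-tol=0.310, Σhalf²=0.496289
  +G: nom +49.200 → Σnom=87.180; wc +0.113/-0.276 → slack +1.939/-1.716; half-tol=0.195, Σhalf²=0.534119
  +H: nom +11.900 → Σnom=99.080; wc +0.150/-0.278 → slack +2.089/-1.994; half-tol=0.214, Σhalf²=0.579915
  -I: nom -17.400 → Σnom=81.680; wc +0.440/-0.108 → slack +2.529/-2.102; half-tol=0.274, Σhalf²=0.654991
Nominal = 81.680. Worst-case = [81.680 - 2.102, 81.680 + 2.529] = [79.578, 84.209]. RSS = √0.654991 = 0.809.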